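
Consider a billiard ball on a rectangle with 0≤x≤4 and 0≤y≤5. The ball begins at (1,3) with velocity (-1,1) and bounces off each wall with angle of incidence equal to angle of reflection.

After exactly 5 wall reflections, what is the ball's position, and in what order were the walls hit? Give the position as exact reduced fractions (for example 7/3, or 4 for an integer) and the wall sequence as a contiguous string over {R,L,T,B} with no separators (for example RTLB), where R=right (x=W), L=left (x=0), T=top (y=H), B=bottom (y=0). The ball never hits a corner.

1. t=1 → L at (0,4); v=(1,1)
2. t=1 → T at (1,5); v=(1,-1)
3. t=3 → R at (4,2); v=(-1,-1)
4. t=2 → B at (2,0); v=(-1,1)
5. t=2 → L at (0,2); v=(1,1)

Final position: (0,2)
Wall sequence: LTRBL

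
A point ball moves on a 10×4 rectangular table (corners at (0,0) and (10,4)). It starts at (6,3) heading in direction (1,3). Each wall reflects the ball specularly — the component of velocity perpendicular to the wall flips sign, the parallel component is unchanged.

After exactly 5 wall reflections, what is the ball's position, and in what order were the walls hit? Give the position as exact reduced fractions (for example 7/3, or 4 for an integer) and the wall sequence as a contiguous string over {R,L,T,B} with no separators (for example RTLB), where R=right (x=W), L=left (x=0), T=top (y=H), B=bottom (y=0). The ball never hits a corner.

1. t=1/3 → T at (19/3,4); v=(1,-3)
2. t=4/3 → B at (23/3,0); v=(1,3)
3. t=4/3 → T at (9,4); v=(1,-3)
4. t=1 → R at (10,1); v=(-1,-3)
5. t=1/3 → B at (29/3,0); v=(-1,3)

Final position: (29/3,0)
Wall sequence: TBTRB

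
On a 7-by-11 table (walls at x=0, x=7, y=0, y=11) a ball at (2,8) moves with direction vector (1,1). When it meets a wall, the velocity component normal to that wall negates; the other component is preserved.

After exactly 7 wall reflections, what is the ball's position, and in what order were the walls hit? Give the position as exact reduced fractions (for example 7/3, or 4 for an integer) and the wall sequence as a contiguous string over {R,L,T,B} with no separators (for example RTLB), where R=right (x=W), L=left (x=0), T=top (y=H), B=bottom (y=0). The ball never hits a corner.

Final position: (0,10)
Wall sequence: TRLBRTL

1. t=3 → T at (5,11); v=(1,-1)
2. t=2 → R at (7,9); v=(-1,-1)
3. t=7 → L at (0,2); v=(1,-1)
4. t=2 → B at (2,0); v=(1,1)
5. t=5 → R at (7,5); v=(-1,1)
6. t=6 → T at (1,11); v=(-1,-1)
7. t=1 → L at (0,10); v=(1,-1)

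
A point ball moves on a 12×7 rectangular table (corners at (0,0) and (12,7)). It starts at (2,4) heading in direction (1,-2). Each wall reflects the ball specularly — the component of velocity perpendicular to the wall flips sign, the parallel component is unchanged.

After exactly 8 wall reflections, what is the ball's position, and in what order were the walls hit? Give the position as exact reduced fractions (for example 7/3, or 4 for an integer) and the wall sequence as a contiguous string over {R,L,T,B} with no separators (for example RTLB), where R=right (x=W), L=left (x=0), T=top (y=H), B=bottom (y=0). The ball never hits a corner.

Final position: (0,2)
Wall sequence: BTBRTBTL

1. t=2 → B at (4,0); v=(1,2)
2. t=7/2 → T at (15/2,7); v=(1,-2)
3. t=7/2 → B at (11,0); v=(1,2)
4. t=1 → R at (12,2); v=(-1,2)
5. t=5/2 → T at (19/2,7); v=(-1,-2)
6. t=7/2 → B at (6,0); v=(-1,2)
7. t=7/2 → T at (5/2,7); v=(-1,-2)
8. t=5/2 → L at (0,2); v=(1,-2)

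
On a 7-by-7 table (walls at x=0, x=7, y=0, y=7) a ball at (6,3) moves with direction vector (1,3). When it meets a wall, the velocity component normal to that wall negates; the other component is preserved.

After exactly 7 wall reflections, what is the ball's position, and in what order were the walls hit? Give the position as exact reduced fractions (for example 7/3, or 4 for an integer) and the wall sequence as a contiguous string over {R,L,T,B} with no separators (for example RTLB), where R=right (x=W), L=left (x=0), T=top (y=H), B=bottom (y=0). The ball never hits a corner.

1. t=1 → R at (7,6); v=(-1,3)
2. t=1/3 → T at (20/3,7); v=(-1,-3)
3. t=7/3 → B at (13/3,0); v=(-1,3)
4. t=7/3 → T at (2,7); v=(-1,-3)
5. t=2 → L at (0,1); v=(1,-3)
6. t=1/3 → B at (1/3,0); v=(1,3)
7. t=7/3 → T at (8/3,7); v=(1,-3)

Final position: (8/3,7)
Wall sequence: RTBTLBT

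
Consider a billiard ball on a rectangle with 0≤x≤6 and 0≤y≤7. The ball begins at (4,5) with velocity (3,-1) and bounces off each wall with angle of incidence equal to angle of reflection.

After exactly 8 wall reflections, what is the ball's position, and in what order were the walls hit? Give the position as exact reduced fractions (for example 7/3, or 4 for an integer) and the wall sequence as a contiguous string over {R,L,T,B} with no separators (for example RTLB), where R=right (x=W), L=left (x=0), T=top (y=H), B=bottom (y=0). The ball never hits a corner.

1. t=2/3 → R at (6,13/3); v=(-3,-1)
2. t=2 → L at (0,7/3); v=(3,-1)
3. t=2 → R at (6,1/3); v=(-3,-1)
4. t=1/3 → B at (5,0); v=(-3,1)
5. t=5/3 → L at (0,5/3); v=(3,1)
6. t=2 → R at (6,11/3); v=(-3,1)
7. t=2 → L at (0,17/3); v=(3,1)
8. t=4/3 → T at (4,7); v=(3,-1)

Final position: (4,7)
Wall sequence: RLRBLRLT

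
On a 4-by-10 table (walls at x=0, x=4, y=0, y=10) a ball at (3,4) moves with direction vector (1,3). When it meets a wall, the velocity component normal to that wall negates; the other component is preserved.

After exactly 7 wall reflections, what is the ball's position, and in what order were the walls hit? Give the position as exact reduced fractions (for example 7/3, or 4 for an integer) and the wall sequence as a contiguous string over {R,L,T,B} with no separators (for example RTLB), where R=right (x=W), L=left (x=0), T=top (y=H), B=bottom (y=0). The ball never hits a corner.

1. t=1 → R at (4,7); v=(-1,3)
2. t=1 → T at (3,10); v=(-1,-3)
3. t=3 → L at (0,1); v=(1,-3)
4. t=1/3 → B at (1/3,0); v=(1,3)
5. t=10/3 → T at (11/3,10); v=(1,-3)
6. t=1/3 → R at (4,9); v=(-1,-3)
7. t=3 → B at (1,0); v=(-1,3)

Final position: (1,0)
Wall sequence: RTLBTRB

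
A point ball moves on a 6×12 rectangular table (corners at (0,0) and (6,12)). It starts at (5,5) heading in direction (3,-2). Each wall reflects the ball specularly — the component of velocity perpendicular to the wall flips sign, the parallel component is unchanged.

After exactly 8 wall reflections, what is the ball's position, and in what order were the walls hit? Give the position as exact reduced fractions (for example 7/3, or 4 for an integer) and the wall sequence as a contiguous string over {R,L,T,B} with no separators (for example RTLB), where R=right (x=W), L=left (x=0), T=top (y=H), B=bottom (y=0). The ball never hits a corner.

Final position: (0,25/3)
Wall sequence: RLBRLRTL

1. t=1/3 → R at (6,13/3); v=(-3,-2)
2. t=2 → L at (0,1/3); v=(3,-2)
3. t=1/6 → B at (1/2,0); v=(3,2)
4. t=11/6 → R at (6,11/3); v=(-3,2)
5. t=2 → L at (0,23/3); v=(3,2)
6. t=2 → R at (6,35/3); v=(-3,2)
7. t=1/6 → T at (11/2,12); v=(-3,-2)
8. t=11/6 → L at (0,25/3); v=(3,-2)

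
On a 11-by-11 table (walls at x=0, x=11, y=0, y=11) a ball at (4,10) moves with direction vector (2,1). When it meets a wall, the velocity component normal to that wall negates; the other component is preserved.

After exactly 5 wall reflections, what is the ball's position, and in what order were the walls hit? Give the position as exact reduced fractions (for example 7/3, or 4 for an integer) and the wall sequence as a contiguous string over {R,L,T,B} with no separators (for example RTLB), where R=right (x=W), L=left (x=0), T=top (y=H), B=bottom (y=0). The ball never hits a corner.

1. t=1 → T at (6,11); v=(2,-1)
2. t=5/2 → R at (11,17/2); v=(-2,-1)
3. t=11/2 → L at (0,3); v=(2,-1)
4. t=3 → B at (6,0); v=(2,1)
5. t=5/2 → R at (11,5/2); v=(-2,1)

Final position: (11,5/2)
Wall sequence: TRLBR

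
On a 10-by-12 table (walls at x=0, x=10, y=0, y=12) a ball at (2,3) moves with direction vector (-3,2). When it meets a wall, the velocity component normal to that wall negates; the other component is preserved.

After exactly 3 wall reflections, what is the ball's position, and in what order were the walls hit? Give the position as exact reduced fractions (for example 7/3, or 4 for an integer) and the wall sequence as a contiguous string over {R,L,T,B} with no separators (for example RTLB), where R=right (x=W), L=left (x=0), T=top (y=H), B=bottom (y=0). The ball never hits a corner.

1. t=2/3 → L at (0,13/3); v=(3,2)
2. t=10/3 → R at (10,11); v=(-3,2)
3. t=1/2 → T at (17/2,12); v=(-3,-2)

Final position: (17/2,12)
Wall sequence: LRT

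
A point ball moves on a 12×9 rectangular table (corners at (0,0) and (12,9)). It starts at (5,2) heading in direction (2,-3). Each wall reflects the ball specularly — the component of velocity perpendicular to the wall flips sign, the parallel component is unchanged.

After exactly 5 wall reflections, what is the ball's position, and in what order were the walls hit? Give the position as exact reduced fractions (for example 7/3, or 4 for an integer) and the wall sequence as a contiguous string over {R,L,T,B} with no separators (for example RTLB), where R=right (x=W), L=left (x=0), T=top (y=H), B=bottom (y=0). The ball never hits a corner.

Final position: (0,17/2)
Wall sequence: BRTBL

1. t=2/3 → B at (19/3,0); v=(2,3)
2. t=17/6 → R at (12,17/2); v=(-2,3)
3. t=1/6 → T at (35/3,9); v=(-2,-3)
4. t=3 → B at (17/3,0); v=(-2,3)
5. t=17/6 → L at (0,17/2); v=(2,3)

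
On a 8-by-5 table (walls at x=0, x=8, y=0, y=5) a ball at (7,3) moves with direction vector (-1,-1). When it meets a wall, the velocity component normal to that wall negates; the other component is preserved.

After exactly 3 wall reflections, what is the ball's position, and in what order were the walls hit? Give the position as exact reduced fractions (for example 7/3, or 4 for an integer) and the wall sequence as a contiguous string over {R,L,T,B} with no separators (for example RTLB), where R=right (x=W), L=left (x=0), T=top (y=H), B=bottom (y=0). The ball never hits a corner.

Final position: (1,5)
Wall sequence: BLT

1. t=3 → B at (4,0); v=(-1,1)
2. t=4 → L at (0,4); v=(1,1)
3. t=1 → T at (1,5); v=(1,-1)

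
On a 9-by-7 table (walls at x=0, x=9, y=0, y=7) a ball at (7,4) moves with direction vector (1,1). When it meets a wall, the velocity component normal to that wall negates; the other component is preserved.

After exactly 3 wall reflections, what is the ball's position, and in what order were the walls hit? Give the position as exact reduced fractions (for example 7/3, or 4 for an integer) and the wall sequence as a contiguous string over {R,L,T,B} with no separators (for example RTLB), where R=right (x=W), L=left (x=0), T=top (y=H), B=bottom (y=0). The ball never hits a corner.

1. t=2 → R at (9,6); v=(-1,1)
2. t=1 → T at (8,7); v=(-1,-1)
3. t=7 → B at (1,0); v=(-1,1)

Final position: (1,0)
Wall sequence: RTB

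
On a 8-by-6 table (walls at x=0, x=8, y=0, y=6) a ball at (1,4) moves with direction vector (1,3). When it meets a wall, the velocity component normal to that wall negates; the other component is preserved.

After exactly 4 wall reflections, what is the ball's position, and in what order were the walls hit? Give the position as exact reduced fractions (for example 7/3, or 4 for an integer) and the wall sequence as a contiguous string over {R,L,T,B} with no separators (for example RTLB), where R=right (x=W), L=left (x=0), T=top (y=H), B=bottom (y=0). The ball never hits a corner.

Final position: (23/3,0)
Wall sequence: TBTB

1. t=2/3 → T at (5/3,6); v=(1,-3)
2. t=2 → B at (11/3,0); v=(1,3)
3. t=2 → T at (17/3,6); v=(1,-3)
4. t=2 → B at (23/3,0); v=(1,3)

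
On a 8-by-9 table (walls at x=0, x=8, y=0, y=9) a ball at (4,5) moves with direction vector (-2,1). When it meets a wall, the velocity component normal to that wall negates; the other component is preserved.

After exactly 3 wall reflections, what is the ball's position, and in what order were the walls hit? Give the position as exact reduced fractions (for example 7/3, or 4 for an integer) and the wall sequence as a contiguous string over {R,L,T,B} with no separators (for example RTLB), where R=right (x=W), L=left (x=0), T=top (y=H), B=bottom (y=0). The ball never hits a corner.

Final position: (8,7)
Wall sequence: LTR

1. t=2 → L at (0,7); v=(2,1)
2. t=2 → T at (4,9); v=(2,-1)
3. t=2 → R at (8,7); v=(-2,-1)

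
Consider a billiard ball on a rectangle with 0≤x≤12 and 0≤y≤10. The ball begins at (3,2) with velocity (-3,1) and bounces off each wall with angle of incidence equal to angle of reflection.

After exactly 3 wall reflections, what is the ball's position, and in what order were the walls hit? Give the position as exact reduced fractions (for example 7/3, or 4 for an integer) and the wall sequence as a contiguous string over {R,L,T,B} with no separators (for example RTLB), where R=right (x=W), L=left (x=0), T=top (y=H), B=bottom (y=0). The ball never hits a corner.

1. t=1 → L at (0,3); v=(3,1)
2. t=4 → R at (12,7); v=(-3,1)
3. t=3 → T at (3,10); v=(-3,-1)

Final position: (3,10)
Wall sequence: LRT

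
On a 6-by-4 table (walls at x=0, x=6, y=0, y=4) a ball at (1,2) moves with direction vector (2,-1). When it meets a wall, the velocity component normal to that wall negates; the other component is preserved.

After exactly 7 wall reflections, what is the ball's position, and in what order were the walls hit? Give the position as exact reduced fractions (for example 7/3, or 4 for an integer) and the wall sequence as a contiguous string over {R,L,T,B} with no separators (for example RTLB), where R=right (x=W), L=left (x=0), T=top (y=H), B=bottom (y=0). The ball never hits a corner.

1. t=2 → B at (5,0); v=(2,1)
2. t=1/2 → R at (6,1/2); v=(-2,1)
3. t=3 → L at (0,7/2); v=(2,1)
4. t=1/2 → T at (1,4); v=(2,-1)
5. t=5/2 → R at (6,3/2); v=(-2,-1)
6. t=3/2 → B at (3,0); v=(-2,1)
7. t=3/2 → L at (0,3/2); v=(2,1)

Final position: (0,3/2)
Wall sequence: BRLTRBL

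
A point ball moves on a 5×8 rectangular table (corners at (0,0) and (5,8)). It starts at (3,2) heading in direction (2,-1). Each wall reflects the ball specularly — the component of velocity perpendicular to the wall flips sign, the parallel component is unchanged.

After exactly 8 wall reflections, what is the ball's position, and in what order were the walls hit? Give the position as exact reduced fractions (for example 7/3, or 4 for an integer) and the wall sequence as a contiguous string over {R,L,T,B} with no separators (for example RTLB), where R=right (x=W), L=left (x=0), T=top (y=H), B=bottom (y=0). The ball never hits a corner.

Final position: (0,9/2)
Wall sequence: RBLRLTRL

1. t=1 → R at (5,1); v=(-2,-1)
2. t=1 → B at (3,0); v=(-2,1)
3. t=3/2 → L at (0,3/2); v=(2,1)
4. t=5/2 → R at (5,4); v=(-2,1)
5. t=5/2 → L at (0,13/2); v=(2,1)
6. t=3/2 → T at (3,8); v=(2,-1)
7. t=1 → R at (5,7); v=(-2,-1)
8. t=5/2 → L at (0,9/2); v=(2,-1)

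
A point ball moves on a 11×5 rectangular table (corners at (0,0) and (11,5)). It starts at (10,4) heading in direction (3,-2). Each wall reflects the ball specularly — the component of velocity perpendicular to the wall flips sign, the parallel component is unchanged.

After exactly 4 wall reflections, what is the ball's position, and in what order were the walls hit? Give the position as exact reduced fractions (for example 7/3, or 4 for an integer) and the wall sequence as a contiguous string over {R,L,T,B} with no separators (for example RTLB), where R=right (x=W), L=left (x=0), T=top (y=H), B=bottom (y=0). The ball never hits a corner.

Final position: (3/2,5)
Wall sequence: RBLT

1. t=1/3 → R at (11,10/3); v=(-3,-2)
2. t=5/3 → B at (6,0); v=(-3,2)
3. t=2 → L at (0,4); v=(3,2)
4. t=1/2 → T at (3/2,5); v=(3,-2)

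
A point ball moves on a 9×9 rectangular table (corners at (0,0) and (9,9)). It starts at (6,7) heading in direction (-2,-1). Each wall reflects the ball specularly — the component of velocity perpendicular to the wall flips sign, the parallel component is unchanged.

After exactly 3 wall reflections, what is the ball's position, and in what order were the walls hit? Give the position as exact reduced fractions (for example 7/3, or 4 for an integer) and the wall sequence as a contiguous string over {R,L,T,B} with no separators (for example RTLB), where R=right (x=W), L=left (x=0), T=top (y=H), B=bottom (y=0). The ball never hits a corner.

Final position: (9,1/2)
Wall sequence: LBR

1. t=3 → L at (0,4); v=(2,-1)
2. t=4 → B at (8,0); v=(2,1)
3. t=1/2 → R at (9,1/2); v=(-2,1)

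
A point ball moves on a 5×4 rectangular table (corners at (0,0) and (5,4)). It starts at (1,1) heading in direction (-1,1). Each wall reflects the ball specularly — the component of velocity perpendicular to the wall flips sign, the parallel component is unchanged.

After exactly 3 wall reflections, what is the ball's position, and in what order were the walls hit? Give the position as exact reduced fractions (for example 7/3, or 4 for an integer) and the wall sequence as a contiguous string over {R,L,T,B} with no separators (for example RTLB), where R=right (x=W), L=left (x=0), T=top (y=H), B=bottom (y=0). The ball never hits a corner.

Final position: (5,1)
Wall sequence: LTR

1. t=1 → L at (0,2); v=(1,1)
2. t=2 → T at (2,4); v=(1,-1)
3. t=3 → R at (5,1); v=(-1,-1)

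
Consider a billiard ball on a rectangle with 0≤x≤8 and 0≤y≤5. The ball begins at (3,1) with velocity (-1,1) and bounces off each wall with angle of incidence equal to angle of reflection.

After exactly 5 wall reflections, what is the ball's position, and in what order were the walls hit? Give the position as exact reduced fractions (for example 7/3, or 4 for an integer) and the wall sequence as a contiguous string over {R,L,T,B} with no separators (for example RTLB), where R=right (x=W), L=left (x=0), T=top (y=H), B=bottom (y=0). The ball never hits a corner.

Final position: (5,5)
Wall sequence: LTBRT

1. t=3 → L at (0,4); v=(1,1)
2. t=1 → T at (1,5); v=(1,-1)
3. t=5 → B at (6,0); v=(1,1)
4. t=2 → R at (8,2); v=(-1,1)
5. t=3 → T at (5,5); v=(-1,-1)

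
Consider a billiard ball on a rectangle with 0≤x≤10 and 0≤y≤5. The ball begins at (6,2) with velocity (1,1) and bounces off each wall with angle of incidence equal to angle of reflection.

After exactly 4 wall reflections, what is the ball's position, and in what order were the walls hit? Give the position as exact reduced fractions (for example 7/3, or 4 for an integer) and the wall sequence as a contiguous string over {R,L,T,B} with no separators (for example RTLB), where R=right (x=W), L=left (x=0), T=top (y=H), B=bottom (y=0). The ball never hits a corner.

1. t=3 → T at (9,5); v=(1,-1)
2. t=1 → R at (10,4); v=(-1,-1)
3. t=4 → B at (6,0); v=(-1,1)
4. t=5 → T at (1,5); v=(-1,-1)

Final position: (1,5)
Wall sequence: TRBT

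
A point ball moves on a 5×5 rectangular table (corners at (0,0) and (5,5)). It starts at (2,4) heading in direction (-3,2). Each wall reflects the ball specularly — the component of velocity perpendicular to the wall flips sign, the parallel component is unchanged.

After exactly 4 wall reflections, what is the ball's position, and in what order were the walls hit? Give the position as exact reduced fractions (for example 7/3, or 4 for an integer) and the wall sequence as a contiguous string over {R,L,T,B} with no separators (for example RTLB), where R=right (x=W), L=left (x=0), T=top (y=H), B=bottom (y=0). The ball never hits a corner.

1. t=1/2 → T at (1/2,5); v=(-3,-2)
2. t=1/6 → L at (0,14/3); v=(3,-2)
3. t=5/3 → R at (5,4/3); v=(-3,-2)
4. t=2/3 → B at (3,0); v=(-3,2)

Final position: (3,0)
Wall sequence: TLRB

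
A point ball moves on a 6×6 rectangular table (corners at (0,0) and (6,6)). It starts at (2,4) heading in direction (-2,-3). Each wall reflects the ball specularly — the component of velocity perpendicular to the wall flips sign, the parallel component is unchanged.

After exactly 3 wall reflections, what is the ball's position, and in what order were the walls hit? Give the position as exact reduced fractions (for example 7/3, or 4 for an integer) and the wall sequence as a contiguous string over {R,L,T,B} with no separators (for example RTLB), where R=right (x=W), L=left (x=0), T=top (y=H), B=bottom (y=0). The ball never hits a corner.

1. t=1 → L at (0,1); v=(2,-3)
2. t=1/3 → B at (2/3,0); v=(2,3)
3. t=2 → T at (14/3,6); v=(2,-3)

Final position: (14/3,6)
Wall sequence: LBT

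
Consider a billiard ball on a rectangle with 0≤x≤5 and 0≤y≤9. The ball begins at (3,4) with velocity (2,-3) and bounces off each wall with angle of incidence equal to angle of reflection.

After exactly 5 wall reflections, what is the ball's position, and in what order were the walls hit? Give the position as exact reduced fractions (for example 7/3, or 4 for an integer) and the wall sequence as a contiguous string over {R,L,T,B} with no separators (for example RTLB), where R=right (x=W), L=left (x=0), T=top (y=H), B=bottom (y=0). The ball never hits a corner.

Final position: (5,4)
Wall sequence: RBLTR

1. t=1 → R at (5,1); v=(-2,-3)
2. t=1/3 → B at (13/3,0); v=(-2,3)
3. t=13/6 → L at (0,13/2); v=(2,3)
4. t=5/6 → T at (5/3,9); v=(2,-3)
5. t=5/3 → R at (5,4); v=(-2,-3)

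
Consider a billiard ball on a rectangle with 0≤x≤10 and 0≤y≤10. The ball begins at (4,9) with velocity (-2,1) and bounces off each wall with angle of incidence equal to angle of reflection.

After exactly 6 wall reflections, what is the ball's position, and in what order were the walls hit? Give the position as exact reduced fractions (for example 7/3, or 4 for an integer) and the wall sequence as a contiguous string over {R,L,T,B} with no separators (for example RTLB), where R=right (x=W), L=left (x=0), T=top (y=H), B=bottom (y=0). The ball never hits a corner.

Final position: (10,6)
Wall sequence: TLRBLR

1. t=1 → T at (2,10); v=(-2,-1)
2. t=1 → L at (0,9); v=(2,-1)
3. t=5 → R at (10,4); v=(-2,-1)
4. t=4 → B at (2,0); v=(-2,1)
5. t=1 → L at (0,1); v=(2,1)
6. t=5 → R at (10,6); v=(-2,1)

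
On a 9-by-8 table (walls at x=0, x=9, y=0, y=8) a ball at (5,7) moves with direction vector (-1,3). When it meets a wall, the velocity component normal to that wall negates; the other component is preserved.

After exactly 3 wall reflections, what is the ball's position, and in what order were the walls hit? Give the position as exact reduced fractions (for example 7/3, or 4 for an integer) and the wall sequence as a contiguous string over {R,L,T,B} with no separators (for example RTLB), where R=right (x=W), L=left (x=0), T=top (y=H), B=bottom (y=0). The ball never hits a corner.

Final position: (0,6)
Wall sequence: TBL

1. t=1/3 → T at (14/3,8); v=(-1,-3)
2. t=8/3 → B at (2,0); v=(-1,3)
3. t=2 → L at (0,6); v=(1,3)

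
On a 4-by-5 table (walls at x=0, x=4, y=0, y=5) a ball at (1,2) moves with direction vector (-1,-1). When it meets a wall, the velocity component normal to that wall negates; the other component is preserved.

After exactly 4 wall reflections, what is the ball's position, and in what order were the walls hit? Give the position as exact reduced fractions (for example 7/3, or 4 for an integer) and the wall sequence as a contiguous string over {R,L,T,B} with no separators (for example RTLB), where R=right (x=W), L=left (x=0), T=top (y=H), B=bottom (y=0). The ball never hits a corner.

1. t=1 → L at (0,1); v=(1,-1)
2. t=1 → B at (1,0); v=(1,1)
3. t=3 → R at (4,3); v=(-1,1)
4. t=2 → T at (2,5); v=(-1,-1)

Final position: (2,5)
Wall sequence: LBRT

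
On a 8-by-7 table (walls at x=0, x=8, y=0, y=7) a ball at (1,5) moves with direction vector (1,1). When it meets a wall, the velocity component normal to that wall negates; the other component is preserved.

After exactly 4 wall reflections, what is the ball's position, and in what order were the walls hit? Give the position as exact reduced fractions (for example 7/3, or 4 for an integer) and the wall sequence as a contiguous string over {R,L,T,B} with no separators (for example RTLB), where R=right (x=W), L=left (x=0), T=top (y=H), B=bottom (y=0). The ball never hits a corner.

Final position: (0,6)
Wall sequence: TRBL

1. t=2 → T at (3,7); v=(1,-1)
2. t=5 → R at (8,2); v=(-1,-1)
3. t=2 → B at (6,0); v=(-1,1)
4. t=6 → L at (0,6); v=(1,1)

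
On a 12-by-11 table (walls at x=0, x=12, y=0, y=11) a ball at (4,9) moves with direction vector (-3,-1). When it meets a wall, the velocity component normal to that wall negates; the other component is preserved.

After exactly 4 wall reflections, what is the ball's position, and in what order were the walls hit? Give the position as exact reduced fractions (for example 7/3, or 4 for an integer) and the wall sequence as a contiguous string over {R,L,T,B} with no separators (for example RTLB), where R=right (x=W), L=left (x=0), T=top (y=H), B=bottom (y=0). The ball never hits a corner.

Final position: (0,1/3)
Wall sequence: LRBL

1. t=4/3 → L at (0,23/3); v=(3,-1)
2. t=4 → R at (12,11/3); v=(-3,-1)
3. t=11/3 → B at (1,0); v=(-3,1)
4. t=1/3 → L at (0,1/3); v=(3,1)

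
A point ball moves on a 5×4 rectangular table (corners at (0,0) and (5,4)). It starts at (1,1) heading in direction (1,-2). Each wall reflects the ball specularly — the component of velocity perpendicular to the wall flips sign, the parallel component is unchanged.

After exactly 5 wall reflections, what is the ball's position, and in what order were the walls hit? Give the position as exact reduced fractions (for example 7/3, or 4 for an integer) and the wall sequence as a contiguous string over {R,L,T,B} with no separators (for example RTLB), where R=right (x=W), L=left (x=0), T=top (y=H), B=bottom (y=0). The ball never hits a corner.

Final position: (5/2,4)
Wall sequence: BTRBT

1. t=1/2 → B at (3/2,0); v=(1,2)
2. t=2 → T at (7/2,4); v=(1,-2)
3. t=3/2 → R at (5,1); v=(-1,-2)
4. t=1/2 → B at (9/2,0); v=(-1,2)
5. t=2 → T at (5/2,4); v=(-1,-2)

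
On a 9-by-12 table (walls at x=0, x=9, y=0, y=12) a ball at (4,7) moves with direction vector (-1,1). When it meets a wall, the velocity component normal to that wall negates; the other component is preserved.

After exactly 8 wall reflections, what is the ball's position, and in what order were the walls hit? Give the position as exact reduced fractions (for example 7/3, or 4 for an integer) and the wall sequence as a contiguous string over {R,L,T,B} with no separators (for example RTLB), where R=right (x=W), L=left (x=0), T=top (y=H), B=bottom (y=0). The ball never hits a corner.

Final position: (0,1)
Wall sequence: LTRBLTRL

1. t=4 → L at (0,11); v=(1,1)
2. t=1 → T at (1,12); v=(1,-1)
3. t=8 → R at (9,4); v=(-1,-1)
4. t=4 → B at (5,0); v=(-1,1)
5. t=5 → L at (0,5); v=(1,1)
6. t=7 → T at (7,12); v=(1,-1)
7. t=2 → R at (9,10); v=(-1,-1)
8. t=9 → L at (0,1); v=(1,-1)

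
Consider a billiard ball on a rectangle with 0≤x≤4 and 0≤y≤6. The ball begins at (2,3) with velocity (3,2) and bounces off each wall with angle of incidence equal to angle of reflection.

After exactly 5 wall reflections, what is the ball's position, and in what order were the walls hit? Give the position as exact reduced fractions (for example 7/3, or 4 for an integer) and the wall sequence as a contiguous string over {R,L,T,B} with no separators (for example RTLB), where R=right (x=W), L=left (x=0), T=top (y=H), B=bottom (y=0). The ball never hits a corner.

Final position: (1/2,0)
Wall sequence: RTLRB

1. t=2/3 → R at (4,13/3); v=(-3,2)
2. t=5/6 → T at (3/2,6); v=(-3,-2)
3. t=1/2 → L at (0,5); v=(3,-2)
4. t=4/3 → R at (4,7/3); v=(-3,-2)
5. t=7/6 → B at (1/2,0); v=(-3,2)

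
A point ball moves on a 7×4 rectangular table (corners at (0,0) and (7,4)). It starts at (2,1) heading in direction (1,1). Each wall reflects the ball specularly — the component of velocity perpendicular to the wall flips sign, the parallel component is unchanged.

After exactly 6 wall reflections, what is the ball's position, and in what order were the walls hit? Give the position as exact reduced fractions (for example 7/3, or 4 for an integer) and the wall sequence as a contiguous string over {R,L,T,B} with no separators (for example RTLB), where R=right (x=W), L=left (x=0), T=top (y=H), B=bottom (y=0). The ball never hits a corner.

1. t=3 → T at (5,4); v=(1,-1)
2. t=2 → R at (7,2); v=(-1,-1)
3. t=2 → B at (5,0); v=(-1,1)
4. t=4 → T at (1,4); v=(-1,-1)
5. t=1 → L at (0,3); v=(1,-1)
6. t=3 → B at (3,0); v=(1,1)

Final position: (3,0)
Wall sequence: TRBTLB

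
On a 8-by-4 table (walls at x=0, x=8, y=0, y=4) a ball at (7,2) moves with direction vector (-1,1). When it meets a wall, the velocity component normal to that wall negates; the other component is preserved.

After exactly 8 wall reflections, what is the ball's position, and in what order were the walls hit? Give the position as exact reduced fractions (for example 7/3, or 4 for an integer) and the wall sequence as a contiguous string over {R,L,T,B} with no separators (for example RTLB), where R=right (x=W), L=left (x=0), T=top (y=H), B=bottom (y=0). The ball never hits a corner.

1. t=2 → T at (5,4); v=(-1,-1)
2. t=4 → B at (1,0); v=(-1,1)
3. t=1 → L at (0,1); v=(1,1)
4. t=3 → T at (3,4); v=(1,-1)
5. t=4 → B at (7,0); v=(1,1)
6. t=1 → R at (8,1); v=(-1,1)
7. t=3 → T at (5,4); v=(-1,-1)
8. t=4 → B at (1,0); v=(-1,1)

Final position: (1,0)
Wall sequence: TBLTBRTB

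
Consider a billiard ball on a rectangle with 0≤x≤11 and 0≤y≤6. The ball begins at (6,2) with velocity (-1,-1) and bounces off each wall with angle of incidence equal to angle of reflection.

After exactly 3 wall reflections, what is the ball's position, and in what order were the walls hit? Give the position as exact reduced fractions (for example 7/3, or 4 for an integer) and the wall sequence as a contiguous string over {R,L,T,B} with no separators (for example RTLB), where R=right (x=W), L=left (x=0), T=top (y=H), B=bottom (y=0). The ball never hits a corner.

Final position: (2,6)
Wall sequence: BLT

1. t=2 → B at (4,0); v=(-1,1)
2. t=4 → L at (0,4); v=(1,1)
3. t=2 → T at (2,6); v=(1,-1)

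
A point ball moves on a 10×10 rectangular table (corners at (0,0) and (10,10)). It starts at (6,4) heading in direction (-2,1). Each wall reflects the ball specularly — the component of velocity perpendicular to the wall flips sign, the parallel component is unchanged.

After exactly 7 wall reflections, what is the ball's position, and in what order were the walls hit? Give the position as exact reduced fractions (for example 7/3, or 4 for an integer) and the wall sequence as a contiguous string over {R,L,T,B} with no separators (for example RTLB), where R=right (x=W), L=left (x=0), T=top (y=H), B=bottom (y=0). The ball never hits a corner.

Final position: (0,7)
Wall sequence: LTRLBRL

1. t=3 → L at (0,7); v=(2,1)
2. t=3 → T at (6,10); v=(2,-1)
3. t=2 → R at (10,8); v=(-2,-1)
4. t=5 → L at (0,3); v=(2,-1)
5. t=3 → B at (6,0); v=(2,1)
6. t=2 → R at (10,2); v=(-2,1)
7. t=5 → L at (0,7); v=(2,1)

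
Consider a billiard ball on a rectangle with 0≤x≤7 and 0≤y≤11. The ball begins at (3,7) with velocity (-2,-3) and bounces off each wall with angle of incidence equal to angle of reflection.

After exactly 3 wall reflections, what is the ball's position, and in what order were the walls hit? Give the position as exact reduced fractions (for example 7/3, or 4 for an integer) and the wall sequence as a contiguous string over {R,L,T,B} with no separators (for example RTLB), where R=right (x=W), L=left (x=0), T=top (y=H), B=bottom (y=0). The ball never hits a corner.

1. t=3/2 → L at (0,5/2); v=(2,-3)
2. t=5/6 → B at (5/3,0); v=(2,3)
3. t=8/3 → R at (7,8); v=(-2,3)

Final position: (7,8)
Wall sequence: LBR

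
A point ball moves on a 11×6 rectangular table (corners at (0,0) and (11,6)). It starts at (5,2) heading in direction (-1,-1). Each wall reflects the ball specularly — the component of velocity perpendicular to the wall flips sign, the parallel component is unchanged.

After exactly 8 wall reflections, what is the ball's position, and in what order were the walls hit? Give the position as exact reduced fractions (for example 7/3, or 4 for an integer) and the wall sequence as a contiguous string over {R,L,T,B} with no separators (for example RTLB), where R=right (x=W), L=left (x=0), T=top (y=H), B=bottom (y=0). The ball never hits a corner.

Final position: (0,1)
Wall sequence: BLTBRTBL

1. t=2 → B at (3,0); v=(-1,1)
2. t=3 → L at (0,3); v=(1,1)
3. t=3 → T at (3,6); v=(1,-1)
4. t=6 → B at (9,0); v=(1,1)
5. t=2 → R at (11,2); v=(-1,1)
6. t=4 → T at (7,6); v=(-1,-1)
7. t=6 → B at (1,0); v=(-1,1)
8. t=1 → L at (0,1); v=(1,1)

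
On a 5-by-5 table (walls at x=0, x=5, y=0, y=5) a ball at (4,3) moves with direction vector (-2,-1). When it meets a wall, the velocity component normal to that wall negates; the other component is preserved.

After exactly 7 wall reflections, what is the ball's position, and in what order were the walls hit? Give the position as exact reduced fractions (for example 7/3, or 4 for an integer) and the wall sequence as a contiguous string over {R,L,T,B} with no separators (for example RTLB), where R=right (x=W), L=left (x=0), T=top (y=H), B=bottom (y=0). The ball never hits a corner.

1. t=2 → L at (0,1); v=(2,-1)
2. t=1 → B at (2,0); v=(2,1)
3. t=3/2 → R at (5,3/2); v=(-2,1)
4. t=5/2 → L at (0,4); v=(2,1)
5. t=1 → T at (2,5); v=(2,-1)
6. t=3/2 → R at (5,7/2); v=(-2,-1)
7. t=5/2 → L at (0,1); v=(2,-1)

Final position: (0,1)
Wall sequence: LBRLTRL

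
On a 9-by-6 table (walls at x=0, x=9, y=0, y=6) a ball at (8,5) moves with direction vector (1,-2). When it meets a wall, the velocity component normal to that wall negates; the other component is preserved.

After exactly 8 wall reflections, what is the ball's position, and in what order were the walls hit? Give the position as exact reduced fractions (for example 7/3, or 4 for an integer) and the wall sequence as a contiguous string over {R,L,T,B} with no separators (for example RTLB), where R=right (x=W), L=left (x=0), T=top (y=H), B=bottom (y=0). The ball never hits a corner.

1. t=1 → R at (9,3); v=(-1,-2)
2. t=3/2 → B at (15/2,0); v=(-1,2)
3. t=3 → T at (9/2,6); v=(-1,-2)
4. t=3 → B at (3/2,0); v=(-1,2)
5. t=3/2 → L at (0,3); v=(1,2)
6. t=3/2 → T at (3/2,6); v=(1,-2)
7. t=3 → B at (9/2,0); v=(1,2)
8. t=3 → T at (15/2,6); v=(1,-2)

Final position: (15/2,6)
Wall sequence: RBTBLTBT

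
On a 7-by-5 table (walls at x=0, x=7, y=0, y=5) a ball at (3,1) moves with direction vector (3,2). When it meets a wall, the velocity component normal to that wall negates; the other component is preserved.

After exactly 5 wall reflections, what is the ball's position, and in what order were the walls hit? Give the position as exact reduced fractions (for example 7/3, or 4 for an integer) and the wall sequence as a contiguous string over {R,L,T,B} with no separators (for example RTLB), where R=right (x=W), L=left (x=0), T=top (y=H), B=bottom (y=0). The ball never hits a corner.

Final position: (7,3)
Wall sequence: RTLBR

1. t=4/3 → R at (7,11/3); v=(-3,2)
2. t=2/3 → T at (5,5); v=(-3,-2)
3. t=5/3 → L at (0,5/3); v=(3,-2)
4. t=5/6 → B at (5/2,0); v=(3,2)
5. t=3/2 → R at (7,3); v=(-3,2)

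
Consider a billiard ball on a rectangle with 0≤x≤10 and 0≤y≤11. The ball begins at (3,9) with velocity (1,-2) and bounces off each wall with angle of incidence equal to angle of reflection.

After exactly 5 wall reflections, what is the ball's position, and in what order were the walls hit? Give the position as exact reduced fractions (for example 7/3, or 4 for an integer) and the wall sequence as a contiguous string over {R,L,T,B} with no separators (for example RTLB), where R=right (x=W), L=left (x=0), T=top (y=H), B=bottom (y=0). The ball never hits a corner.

Final position: (0,3)
Wall sequence: BRTBL

1. t=9/2 → B at (15/2,0); v=(1,2)
2. t=5/2 → R at (10,5); v=(-1,2)
3. t=3 → T at (7,11); v=(-1,-2)
4. t=11/2 → B at (3/2,0); v=(-1,2)
5. t=3/2 → L at (0,3); v=(1,2)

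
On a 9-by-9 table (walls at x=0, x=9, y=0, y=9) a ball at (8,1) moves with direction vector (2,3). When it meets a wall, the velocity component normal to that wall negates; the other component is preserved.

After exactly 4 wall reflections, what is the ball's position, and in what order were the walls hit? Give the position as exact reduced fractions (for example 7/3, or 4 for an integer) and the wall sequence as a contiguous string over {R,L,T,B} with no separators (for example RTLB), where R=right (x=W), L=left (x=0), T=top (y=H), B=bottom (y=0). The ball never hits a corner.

Final position: (4/3,0)
Wall sequence: RTLB

1. t=1/2 → R at (9,5/2); v=(-2,3)
2. t=13/6 → T at (14/3,9); v=(-2,-3)
3. t=7/3 → L at (0,2); v=(2,-3)
4. t=2/3 → B at (4/3,0); v=(2,3)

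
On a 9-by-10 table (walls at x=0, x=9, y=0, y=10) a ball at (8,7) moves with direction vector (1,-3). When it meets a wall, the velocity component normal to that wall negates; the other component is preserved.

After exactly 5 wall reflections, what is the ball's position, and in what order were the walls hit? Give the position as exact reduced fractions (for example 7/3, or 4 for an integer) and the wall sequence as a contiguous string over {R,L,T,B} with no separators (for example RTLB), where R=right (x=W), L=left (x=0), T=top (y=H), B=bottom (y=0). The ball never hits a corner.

Final position: (0,3)
Wall sequence: RBTBL

1. t=1 → R at (9,4); v=(-1,-3)
2. t=4/3 → B at (23/3,0); v=(-1,3)
3. t=10/3 → T at (13/3,10); v=(-1,-3)
4. t=10/3 → B at (1,0); v=(-1,3)
5. t=1 → L at (0,3); v=(1,3)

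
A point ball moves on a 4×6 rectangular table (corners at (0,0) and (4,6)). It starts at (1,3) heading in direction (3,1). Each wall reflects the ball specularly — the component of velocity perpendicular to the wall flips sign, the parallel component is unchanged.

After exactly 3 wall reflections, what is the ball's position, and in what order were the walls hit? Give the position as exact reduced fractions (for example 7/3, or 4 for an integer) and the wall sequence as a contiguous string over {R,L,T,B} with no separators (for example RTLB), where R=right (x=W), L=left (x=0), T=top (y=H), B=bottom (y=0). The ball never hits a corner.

Final position: (2,6)
Wall sequence: RLT

1. t=1 → R at (4,4); v=(-3,1)
2. t=4/3 → L at (0,16/3); v=(3,1)
3. t=2/3 → T at (2,6); v=(3,-1)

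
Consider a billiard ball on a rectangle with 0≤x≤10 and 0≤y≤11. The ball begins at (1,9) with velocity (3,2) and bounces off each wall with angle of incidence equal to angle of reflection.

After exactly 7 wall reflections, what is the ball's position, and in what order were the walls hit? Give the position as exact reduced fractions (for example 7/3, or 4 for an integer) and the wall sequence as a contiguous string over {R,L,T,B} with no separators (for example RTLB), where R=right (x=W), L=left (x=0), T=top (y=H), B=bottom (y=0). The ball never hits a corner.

1. t=1 → T at (4,11); v=(3,-2)
2. t=2 → R at (10,7); v=(-3,-2)
3. t=10/3 → L at (0,1/3); v=(3,-2)
4. t=1/6 → B at (1/2,0); v=(3,2)
5. t=19/6 → R at (10,19/3); v=(-3,2)
6. t=7/3 → T at (3,11); v=(-3,-2)
7. t=1 → L at (0,9); v=(3,-2)

Final position: (0,9)
Wall sequence: TRLBRTL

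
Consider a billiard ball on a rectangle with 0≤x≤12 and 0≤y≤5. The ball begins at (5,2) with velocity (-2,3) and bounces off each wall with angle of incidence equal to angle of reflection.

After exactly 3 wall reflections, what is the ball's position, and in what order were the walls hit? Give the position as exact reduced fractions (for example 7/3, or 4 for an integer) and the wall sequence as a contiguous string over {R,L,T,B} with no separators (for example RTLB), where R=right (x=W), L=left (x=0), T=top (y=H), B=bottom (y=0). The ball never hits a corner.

1. t=1 → T at (3,5); v=(-2,-3)
2. t=3/2 → L at (0,1/2); v=(2,-3)
3. t=1/6 → B at (1/3,0); v=(2,3)

Final position: (1/3,0)
Wall sequence: TLB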